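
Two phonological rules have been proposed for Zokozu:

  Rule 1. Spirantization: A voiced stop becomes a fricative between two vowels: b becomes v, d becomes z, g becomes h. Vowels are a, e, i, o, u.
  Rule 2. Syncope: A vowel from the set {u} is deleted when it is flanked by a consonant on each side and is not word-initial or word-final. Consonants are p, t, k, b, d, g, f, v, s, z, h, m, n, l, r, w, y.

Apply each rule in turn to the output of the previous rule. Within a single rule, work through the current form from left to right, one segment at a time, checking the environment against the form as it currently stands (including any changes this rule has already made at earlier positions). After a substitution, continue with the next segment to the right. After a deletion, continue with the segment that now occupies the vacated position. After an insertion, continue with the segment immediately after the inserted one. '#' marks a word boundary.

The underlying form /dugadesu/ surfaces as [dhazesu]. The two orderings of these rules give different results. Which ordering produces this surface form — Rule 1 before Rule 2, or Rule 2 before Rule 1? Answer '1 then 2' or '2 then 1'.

1 then 2

Order 1 then 2:
  1 Spirantization: [dugadesu] → [duhazesu]
  2 Syncope: [duhazesu] → [dhazesu]
  result: [dhazesu]
Order 2 then 1:
  2 Syncope: [dugadesu] → [dgadesu]
  1 Spirantization: [dgadesu] → [dgazesu]
  result: [dgazesu]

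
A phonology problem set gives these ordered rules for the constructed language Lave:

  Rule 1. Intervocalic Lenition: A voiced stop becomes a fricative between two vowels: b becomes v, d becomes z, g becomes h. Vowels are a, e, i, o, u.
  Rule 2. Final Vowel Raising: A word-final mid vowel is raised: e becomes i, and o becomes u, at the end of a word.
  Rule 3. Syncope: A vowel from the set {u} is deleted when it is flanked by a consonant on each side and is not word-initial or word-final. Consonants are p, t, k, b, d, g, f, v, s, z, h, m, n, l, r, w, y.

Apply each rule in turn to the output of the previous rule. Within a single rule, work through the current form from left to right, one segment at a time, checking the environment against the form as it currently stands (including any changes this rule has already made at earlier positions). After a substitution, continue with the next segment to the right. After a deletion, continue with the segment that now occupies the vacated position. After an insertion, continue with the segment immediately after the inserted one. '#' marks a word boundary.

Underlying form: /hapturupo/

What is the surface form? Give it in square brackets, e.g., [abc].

[haptrpu]

Rule 1 Intervocalic Lenition: no change — [hapturupo]
Rule 2 Final Vowel Raising: [hapturupo] → [hapturupu]
Rule 3 Syncope: [hapturupu] → [haptrpu]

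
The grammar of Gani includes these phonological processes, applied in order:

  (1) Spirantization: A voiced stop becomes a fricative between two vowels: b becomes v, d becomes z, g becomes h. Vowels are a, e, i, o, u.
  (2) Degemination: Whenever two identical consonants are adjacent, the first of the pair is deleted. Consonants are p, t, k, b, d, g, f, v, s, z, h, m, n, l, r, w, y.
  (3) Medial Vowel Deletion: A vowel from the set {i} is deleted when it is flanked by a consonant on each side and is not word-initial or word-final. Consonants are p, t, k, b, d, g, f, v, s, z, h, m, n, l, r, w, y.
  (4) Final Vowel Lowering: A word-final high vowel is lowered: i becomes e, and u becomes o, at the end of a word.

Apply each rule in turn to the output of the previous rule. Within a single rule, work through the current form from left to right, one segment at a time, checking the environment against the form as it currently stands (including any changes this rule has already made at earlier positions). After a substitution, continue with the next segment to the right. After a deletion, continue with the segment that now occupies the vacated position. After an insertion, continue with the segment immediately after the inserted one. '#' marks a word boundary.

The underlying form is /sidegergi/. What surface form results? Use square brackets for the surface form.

[szeherge]

(1) Spirantization: [sidegergi] → [sizehergi]
(2) Degemination: no change — [sizehergi]
(3) Medial Vowel Deletion: [sizehergi] → [szehergi]
(4) Final Vowel Lowering: [szehergi] → [szeherge]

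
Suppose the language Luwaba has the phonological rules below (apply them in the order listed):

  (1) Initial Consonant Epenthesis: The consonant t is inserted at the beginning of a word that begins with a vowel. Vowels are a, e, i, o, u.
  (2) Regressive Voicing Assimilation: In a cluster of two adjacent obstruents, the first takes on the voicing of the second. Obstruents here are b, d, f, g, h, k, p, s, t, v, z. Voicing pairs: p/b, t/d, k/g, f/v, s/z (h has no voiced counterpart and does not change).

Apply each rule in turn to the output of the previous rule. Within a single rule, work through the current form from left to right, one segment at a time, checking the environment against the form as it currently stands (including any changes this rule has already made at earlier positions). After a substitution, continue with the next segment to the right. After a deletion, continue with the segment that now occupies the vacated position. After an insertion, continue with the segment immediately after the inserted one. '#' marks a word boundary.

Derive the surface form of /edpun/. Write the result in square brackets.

(1) Initial Consonant Epenthesis: [edpun] → [tedpun]
(2) Regressive Voicing Assimilation: [tedpun] → [tetpun]

[tetpun]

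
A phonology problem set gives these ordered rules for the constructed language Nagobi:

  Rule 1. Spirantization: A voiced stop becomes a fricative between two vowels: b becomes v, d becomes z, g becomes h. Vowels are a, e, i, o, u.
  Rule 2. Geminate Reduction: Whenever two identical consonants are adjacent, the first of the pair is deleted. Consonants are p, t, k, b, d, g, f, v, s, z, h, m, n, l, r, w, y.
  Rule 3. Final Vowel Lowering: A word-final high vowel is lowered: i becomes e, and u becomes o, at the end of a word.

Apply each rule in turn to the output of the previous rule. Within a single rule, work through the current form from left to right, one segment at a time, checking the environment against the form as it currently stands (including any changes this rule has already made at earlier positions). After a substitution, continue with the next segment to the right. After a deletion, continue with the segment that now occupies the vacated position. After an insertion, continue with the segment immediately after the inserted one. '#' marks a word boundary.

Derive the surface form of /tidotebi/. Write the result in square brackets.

[tizoteve]

Rule 1 Spirantization: [tidotebi] → [tizotevi]
Rule 2 Geminate Reduction: no change — [tizotevi]
Rule 3 Final Vowel Lowering: [tizotevi] → [tizoteve]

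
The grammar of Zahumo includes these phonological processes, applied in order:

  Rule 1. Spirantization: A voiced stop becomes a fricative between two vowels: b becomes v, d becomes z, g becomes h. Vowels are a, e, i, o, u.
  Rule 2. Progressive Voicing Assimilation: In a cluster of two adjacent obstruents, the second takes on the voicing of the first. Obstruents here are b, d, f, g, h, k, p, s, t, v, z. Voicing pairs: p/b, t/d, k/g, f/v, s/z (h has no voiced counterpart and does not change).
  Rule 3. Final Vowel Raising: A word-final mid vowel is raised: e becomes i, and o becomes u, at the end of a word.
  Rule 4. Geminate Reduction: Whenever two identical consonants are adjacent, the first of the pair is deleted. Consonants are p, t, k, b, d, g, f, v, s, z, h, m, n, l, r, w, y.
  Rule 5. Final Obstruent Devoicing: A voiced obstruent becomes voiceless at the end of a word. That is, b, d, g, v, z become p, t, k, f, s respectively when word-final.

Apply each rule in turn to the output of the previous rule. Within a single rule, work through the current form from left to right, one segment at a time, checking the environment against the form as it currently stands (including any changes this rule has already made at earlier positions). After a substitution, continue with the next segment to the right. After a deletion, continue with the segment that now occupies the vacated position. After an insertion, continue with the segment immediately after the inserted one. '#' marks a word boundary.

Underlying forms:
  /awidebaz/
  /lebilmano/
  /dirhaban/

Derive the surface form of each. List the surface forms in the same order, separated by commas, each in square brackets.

[awizevas], [levilmanu], [dirhavan]

/awidebaz/:
  Rule 1 Spirantization: [awidebaz] → [awizevaz]
  Rule 2 Progressive Voicing Assimilation: no change — [awizevaz]
  Rule 3 Final Vowel Raising: no change — [awizevaz]
  Rule 4 Geminate Reduction: no change — [awizevaz]
  Rule 5 Final Obstruent Devoicing: [awizevaz] → [awizevas]
/lebilmano/:
  Rule 1 Spirantization: [lebilmano] → [levilmano]
  Rule 2 Progressive Voicing Assimilation: no change — [levilmano]
  Rule 3 Final Vowel Raising: [levilmano] → [levilmanu]
  Rule 4 Geminate Reduction: no change — [levilmanu]
  Rule 5 Final Obstruent Devoicing: no change — [levilmanu]
/dirhaban/:
  Rule 1 Spirantization: [dirhaban] → [dirhavan]
  Rule 2 Progressive Voicing Assimilation: no change — [dirhavan]
  Rule 3 Final Vowel Raising: no change — [dirhavan]
  Rule 4 Geminate Reduction: no change — [dirhavan]
  Rule 5 Final Obstruent Devoicing: no change — [dirhavan]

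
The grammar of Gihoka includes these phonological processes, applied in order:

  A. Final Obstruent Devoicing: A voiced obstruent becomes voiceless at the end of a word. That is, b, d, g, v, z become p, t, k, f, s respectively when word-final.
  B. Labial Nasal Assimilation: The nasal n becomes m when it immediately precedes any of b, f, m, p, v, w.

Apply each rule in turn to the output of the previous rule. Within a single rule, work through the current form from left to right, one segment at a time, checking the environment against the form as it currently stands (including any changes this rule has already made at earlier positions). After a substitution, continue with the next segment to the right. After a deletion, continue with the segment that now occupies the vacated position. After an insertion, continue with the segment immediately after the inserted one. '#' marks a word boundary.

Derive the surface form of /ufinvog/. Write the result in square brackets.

[ufimvok]

A Final Obstruent Devoicing: [ufinvog] → [ufinvok]
B Labial Nasal Assimilation: [ufinvok] → [ufimvok]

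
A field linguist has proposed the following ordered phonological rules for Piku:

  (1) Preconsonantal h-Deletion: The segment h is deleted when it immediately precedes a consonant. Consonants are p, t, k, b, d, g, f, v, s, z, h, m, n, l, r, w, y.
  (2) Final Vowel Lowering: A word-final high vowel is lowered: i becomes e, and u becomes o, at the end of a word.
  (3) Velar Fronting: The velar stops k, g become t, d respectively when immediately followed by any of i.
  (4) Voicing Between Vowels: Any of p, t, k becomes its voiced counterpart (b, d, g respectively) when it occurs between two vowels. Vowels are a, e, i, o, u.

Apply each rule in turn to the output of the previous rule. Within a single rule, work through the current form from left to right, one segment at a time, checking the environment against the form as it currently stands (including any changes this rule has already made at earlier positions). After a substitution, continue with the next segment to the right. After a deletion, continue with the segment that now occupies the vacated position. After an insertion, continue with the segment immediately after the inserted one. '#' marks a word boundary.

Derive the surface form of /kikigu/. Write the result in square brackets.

(1) Preconsonantal h-Deletion: no change — [kikigu]
(2) Final Vowel Lowering: [kikigu] → [kikigo]
(3) Velar Fronting: [kikigo] → [titigo]
(4) Voicing Between Vowels: [titigo] → [tidigo]

[tidigo]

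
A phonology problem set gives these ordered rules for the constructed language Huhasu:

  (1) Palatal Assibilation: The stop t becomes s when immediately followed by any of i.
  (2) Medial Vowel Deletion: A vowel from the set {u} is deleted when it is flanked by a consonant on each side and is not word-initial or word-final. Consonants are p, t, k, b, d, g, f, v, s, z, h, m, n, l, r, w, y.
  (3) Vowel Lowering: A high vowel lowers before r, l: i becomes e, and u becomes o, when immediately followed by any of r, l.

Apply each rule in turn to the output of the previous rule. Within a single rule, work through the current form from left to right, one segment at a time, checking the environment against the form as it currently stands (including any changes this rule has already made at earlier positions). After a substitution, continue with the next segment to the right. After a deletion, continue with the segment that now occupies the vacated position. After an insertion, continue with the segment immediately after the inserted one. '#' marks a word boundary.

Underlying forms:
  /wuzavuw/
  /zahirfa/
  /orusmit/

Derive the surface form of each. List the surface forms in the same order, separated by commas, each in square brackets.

/wuzavuw/:
  (1) Palatal Assibilation: no change — [wuzavuw]
  (2) Medial Vowel Deletion: [wuzavuw] → [wzavw]
  (3) Vowel Lowering: no change — [wzavw]
/zahirfa/:
  (1) Palatal Assibilation: no change — [zahirfa]
  (2) Medial Vowel Deletion: no change — [zahirfa]
  (3) Vowel Lowering: [zahirfa] → [zaherfa]
/orusmit/:
  (1) Palatal Assibilation: no change — [orusmit]
  (2) Medial Vowel Deletion: [orusmit] → [orsmit]
  (3) Vowel Lowering: no change — [orsmit]

[wzavw], [zaherfa], [orsmit]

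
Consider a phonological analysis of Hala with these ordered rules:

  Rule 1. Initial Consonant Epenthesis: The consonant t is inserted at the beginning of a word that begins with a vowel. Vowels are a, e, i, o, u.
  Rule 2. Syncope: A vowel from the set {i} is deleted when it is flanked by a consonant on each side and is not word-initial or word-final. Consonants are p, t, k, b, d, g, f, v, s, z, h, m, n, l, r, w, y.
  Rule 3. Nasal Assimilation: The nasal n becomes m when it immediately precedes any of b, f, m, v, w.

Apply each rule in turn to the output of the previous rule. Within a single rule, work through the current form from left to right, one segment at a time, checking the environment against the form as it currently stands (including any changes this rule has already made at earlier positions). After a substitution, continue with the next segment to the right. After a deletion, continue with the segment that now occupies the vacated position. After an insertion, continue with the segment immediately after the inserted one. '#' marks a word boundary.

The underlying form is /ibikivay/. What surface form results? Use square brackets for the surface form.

[tbkvay]

Rule 1 Initial Consonant Epenthesis: [ibikivay] → [tibikivay]
Rule 2 Syncope: [tibikivay] → [tbkvay]
Rule 3 Nasal Assimilation: no change — [tbkvay]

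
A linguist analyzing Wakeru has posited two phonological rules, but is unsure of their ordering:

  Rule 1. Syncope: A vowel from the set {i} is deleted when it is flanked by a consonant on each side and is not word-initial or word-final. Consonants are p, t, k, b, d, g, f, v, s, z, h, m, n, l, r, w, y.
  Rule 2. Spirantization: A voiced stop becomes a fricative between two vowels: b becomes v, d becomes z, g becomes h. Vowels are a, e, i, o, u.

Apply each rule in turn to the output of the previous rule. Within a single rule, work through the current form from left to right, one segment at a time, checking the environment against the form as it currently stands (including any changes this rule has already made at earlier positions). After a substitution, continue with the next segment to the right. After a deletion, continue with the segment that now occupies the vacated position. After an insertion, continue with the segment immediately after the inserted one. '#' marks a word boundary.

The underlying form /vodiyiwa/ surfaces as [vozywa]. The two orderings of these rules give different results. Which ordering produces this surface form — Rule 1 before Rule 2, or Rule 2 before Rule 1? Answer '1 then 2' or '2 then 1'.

2 then 1

Order 1 then 2:
  1 Syncope: [vodiyiwa] → [vodywa]
  2 Spirantization: no change — [vodywa]
  result: [vodywa]
Order 2 then 1:
  2 Spirantization: [vodiyiwa] → [voziyiwa]
  1 Syncope: [voziyiwa] → [vozywa]
  result: [vozywa]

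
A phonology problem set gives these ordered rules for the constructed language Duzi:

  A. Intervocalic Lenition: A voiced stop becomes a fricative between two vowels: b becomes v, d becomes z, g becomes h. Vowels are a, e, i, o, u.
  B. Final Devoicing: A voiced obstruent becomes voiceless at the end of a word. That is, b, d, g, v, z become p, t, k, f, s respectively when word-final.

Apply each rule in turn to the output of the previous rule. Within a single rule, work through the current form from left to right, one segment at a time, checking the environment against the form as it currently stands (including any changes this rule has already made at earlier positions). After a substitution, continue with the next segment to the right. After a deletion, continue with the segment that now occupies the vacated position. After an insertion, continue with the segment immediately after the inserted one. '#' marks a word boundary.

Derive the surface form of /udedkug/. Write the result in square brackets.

[uzedkuk]

A Intervocalic Lenition: [udedkug] → [uzedkug]
B Final Devoicing: [uzedkug] → [uzedkuk]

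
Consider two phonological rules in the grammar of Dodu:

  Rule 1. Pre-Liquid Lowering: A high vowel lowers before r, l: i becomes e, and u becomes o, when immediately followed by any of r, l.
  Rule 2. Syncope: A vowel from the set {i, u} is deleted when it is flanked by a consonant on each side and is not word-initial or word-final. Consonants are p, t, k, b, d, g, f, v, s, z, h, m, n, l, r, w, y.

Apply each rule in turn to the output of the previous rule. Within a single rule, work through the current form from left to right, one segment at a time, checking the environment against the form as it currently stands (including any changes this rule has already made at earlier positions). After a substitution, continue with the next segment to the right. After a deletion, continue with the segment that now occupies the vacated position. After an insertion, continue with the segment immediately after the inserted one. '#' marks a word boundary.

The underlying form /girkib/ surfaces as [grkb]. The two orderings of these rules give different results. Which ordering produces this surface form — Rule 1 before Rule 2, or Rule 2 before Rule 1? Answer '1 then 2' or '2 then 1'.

2 then 1

Order 1 then 2:
  1 Pre-Liquid Lowering: [girkib] → [gerkib]
  2 Syncope: [gerkib] → [gerkb]
  result: [gerkb]
Order 2 then 1:
  2 Syncope: [girkib] → [grkb]
  1 Pre-Liquid Lowering: no change — [grkb]
  result: [grkb]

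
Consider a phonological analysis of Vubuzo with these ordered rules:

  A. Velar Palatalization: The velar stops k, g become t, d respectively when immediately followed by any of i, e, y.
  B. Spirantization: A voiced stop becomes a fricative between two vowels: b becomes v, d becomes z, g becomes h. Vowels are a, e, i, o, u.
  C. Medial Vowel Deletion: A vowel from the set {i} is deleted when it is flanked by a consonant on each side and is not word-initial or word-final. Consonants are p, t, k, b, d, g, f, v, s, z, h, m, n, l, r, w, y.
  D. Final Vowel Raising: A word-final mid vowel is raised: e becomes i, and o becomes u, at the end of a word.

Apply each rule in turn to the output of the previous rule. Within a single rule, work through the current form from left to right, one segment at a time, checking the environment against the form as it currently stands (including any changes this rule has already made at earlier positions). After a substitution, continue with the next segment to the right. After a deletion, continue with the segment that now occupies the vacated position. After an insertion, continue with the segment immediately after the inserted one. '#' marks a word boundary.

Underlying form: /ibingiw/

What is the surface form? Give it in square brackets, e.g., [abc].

A Velar Palatalization: [ibingiw] → [ibindiw]
B Spirantization: [ibindiw] → [ivindiw]
C Medial Vowel Deletion: [ivindiw] → [ivndw]
D Final Vowel Raising: no change — [ivndw]

[ivndw]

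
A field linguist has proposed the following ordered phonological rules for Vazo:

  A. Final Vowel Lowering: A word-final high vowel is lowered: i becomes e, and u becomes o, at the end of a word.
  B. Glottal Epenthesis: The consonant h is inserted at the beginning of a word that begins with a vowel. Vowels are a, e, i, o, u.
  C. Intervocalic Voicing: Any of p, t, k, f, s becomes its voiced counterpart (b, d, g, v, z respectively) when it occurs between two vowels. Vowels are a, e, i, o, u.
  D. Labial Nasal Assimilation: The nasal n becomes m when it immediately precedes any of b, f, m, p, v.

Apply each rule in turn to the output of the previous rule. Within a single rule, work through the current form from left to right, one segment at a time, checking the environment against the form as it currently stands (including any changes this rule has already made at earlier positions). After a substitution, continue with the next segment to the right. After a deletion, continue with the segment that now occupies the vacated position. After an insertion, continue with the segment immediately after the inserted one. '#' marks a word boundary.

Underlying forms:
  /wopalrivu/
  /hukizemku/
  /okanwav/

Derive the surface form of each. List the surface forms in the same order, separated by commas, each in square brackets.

/wopalrivu/:
  A Final Vowel Lowering: [wopalrivu] → [wopalrivo]
  B Glottal Epenthesis: no change — [wopalrivo]
  C Intervocalic Voicing: [wopalrivo] → [wobalrivo]
  D Labial Nasal Assimilation: no change — [wobalrivo]
/hukizemku/:
  A Final Vowel Lowering: [hukizemku] → [hukizemko]
  B Glottal Epenthesis: no change — [hukizemko]
  C Intervocalic Voicing: [hukizemko] → [hugizemko]
  D Labial Nasal Assimilation: no change — [hugizemko]
/okanwav/:
  A Final Vowel Lowering: no change — [okanwav]
  B Glottal Epenthesis: [okanwav] → [hokanwav]
  C Intervocalic Voicing: [hokanwav] → [hoganwav]
  D Labial Nasal Assimilation: no change — [hoganwav]

[wobalrivo], [hugizemko], [hoganwav]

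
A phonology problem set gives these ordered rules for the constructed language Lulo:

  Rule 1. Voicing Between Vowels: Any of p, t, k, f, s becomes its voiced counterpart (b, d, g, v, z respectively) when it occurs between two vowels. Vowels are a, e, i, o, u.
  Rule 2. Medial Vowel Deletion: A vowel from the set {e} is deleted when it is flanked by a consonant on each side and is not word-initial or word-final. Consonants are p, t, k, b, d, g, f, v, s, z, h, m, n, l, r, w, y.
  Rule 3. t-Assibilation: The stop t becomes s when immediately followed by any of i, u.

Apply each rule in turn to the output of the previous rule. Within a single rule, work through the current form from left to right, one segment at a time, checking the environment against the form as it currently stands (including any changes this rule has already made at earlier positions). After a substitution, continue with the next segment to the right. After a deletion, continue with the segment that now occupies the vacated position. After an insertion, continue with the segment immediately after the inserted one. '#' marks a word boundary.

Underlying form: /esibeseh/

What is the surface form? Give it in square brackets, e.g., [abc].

[ezibzh]

Rule 1 Voicing Between Vowels: [esibeseh] → [ezibezeh]
Rule 2 Medial Vowel Deletion: [ezibezeh] → [ezibzh]
Rule 3 t-Assibilation: no change — [ezibzh]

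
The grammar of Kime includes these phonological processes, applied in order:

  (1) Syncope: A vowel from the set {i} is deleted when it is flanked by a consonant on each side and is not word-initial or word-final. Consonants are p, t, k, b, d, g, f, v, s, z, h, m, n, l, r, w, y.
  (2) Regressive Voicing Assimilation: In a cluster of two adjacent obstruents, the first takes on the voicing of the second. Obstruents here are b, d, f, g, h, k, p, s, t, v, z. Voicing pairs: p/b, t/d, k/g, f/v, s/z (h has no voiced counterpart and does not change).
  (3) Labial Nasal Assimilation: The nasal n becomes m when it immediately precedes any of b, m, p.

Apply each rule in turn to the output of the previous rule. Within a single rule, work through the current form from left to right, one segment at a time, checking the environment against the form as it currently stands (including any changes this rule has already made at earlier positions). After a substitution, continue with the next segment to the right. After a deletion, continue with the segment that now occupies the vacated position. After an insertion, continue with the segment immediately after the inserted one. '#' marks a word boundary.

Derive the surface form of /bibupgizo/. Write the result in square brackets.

(1) Syncope: [bibupgizo] → [bbupgzo]
(2) Regressive Voicing Assimilation: [bbupgzo] → [bbubgzo]
(3) Labial Nasal Assimilation: no change — [bbubgzo]

[bbubgzo]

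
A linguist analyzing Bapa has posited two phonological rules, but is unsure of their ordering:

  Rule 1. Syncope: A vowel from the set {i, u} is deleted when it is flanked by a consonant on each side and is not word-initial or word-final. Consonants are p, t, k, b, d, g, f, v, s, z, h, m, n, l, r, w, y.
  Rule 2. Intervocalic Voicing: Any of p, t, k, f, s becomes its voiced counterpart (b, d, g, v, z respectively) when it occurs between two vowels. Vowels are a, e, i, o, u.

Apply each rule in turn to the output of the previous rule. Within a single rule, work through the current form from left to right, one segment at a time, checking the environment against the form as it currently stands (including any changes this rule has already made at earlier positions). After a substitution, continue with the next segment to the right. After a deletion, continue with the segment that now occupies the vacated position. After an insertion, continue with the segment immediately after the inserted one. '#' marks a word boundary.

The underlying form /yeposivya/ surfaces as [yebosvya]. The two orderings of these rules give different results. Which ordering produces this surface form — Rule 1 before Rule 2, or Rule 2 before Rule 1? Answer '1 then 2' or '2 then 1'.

Order 1 then 2:
  1 Syncope: [yeposivya] → [yeposvya]
  2 Intervocalic Voicing: [yeposvya] → [yebosvya]
  result: [yebosvya]
Order 2 then 1:
  2 Intervocalic Voicing: [yeposivya] → [yebozivya]
  1 Syncope: [yebozivya] → [yebozvya]
  result: [yebozvya]

1 then 2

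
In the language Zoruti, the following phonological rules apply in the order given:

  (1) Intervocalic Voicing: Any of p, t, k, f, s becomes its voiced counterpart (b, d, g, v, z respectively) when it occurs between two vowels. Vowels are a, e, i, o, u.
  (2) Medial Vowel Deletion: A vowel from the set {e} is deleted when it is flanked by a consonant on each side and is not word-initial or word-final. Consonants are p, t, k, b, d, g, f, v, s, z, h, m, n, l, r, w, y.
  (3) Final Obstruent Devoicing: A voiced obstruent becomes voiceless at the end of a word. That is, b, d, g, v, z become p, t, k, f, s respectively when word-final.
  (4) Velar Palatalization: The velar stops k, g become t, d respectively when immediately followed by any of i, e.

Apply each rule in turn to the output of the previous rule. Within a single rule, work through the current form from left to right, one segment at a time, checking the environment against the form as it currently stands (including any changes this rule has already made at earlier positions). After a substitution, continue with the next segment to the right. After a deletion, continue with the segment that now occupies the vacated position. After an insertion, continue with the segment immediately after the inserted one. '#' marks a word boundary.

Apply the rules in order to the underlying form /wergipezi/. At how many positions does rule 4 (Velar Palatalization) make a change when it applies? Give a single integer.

1

(1) Intervocalic Voicing: [wergipezi] → [wergibezi]
(2) Medial Vowel Deletion: [wergibezi] → [wrgibzi]
(3) Final Obstruent Devoicing: no change — [wrgibzi]
(4) Velar Palatalization: [wrgibzi] → [wrdibzi]
Rule 4 changed 1 position(s).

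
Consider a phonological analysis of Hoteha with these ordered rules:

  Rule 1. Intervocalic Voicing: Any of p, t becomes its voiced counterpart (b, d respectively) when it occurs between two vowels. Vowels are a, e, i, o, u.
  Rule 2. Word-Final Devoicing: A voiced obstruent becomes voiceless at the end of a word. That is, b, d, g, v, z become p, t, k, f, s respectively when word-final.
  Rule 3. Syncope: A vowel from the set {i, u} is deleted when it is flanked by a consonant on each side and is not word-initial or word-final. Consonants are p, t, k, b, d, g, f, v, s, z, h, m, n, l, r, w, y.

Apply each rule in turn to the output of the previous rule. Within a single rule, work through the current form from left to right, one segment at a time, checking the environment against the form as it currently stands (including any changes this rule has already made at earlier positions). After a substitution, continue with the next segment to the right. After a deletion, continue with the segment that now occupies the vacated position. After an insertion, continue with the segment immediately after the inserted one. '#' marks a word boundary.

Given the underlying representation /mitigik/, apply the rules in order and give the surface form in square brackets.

[mdgk]

Rule 1 Intervocalic Voicing: [mitigik] → [midigik]
Rule 2 Word-Final Devoicing: no change — [midigik]
Rule 3 Syncope: [midigik] → [mdgk]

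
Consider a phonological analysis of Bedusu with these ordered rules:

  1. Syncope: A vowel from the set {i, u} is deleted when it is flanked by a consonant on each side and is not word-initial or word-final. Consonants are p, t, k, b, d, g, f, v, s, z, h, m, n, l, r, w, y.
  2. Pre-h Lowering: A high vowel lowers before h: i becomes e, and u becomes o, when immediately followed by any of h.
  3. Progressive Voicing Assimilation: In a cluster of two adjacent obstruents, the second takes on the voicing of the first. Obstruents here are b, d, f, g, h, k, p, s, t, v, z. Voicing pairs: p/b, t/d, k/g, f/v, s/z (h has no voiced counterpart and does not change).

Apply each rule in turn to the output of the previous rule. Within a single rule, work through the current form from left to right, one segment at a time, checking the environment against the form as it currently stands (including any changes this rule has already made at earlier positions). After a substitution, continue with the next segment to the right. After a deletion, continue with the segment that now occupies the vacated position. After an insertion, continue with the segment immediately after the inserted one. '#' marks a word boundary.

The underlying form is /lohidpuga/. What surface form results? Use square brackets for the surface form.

[lohtpka]

1 Syncope: [lohidpuga] → [lohdpga]
2 Pre-h Lowering: no change — [lohdpga]
3 Progressive Voicing Assimilation: [lohdpga] → [lohtpka]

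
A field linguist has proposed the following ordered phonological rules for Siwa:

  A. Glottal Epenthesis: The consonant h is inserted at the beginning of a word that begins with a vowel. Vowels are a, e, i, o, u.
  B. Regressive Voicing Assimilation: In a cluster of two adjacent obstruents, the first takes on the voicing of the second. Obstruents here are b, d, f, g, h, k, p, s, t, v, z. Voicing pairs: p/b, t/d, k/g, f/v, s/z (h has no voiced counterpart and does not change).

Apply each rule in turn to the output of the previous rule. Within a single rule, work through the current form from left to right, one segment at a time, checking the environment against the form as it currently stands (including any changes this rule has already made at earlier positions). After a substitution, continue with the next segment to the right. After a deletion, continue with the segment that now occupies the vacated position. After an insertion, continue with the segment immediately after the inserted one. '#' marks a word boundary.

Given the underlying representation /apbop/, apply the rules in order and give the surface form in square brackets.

[habbop]

A Glottal Epenthesis: [apbop] → [hapbop]
B Regressive Voicing Assimilation: [hapbop] → [habbop]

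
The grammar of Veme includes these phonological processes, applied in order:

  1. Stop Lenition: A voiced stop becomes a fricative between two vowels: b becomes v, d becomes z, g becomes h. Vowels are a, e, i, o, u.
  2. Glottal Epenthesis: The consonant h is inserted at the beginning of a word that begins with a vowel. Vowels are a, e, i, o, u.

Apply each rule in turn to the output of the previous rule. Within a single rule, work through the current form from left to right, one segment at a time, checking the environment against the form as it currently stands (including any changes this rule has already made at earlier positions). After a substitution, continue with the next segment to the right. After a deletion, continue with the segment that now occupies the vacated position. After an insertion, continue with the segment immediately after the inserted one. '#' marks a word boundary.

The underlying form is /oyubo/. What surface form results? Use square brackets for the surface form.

[hoyuvo]

1 Stop Lenition: [oyubo] → [oyuvo]
2 Glottal Epenthesis: [oyuvo] → [hoyuvo]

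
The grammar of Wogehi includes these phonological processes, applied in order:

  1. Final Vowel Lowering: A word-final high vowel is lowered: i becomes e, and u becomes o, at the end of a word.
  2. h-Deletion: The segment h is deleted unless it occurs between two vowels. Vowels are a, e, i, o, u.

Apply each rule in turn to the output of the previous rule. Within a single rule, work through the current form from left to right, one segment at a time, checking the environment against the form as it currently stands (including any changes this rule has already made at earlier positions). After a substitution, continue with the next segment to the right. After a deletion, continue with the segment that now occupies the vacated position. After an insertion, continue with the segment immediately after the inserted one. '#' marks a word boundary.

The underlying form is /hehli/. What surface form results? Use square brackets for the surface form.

1 Final Vowel Lowering: [hehli] → [hehle]
2 h-Deletion: [hehle] → [ele]

[ele]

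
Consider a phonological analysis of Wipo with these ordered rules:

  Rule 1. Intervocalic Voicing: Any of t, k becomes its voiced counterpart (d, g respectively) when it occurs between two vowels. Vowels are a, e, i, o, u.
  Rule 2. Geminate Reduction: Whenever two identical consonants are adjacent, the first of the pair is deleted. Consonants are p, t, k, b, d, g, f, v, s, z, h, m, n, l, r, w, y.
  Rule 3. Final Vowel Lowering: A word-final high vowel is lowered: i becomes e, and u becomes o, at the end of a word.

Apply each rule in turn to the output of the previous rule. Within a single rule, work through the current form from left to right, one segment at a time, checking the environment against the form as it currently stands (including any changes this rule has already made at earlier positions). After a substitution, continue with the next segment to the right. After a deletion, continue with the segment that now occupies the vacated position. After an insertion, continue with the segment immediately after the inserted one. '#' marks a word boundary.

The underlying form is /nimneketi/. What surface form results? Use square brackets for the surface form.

[nimnegede]

Rule 1 Intervocalic Voicing: [nimneketi] → [nimnegedi]
Rule 2 Geminate Reduction: no change — [nimnegedi]
Rule 3 Final Vowel Lowering: [nimnegedi] → [nimnegede]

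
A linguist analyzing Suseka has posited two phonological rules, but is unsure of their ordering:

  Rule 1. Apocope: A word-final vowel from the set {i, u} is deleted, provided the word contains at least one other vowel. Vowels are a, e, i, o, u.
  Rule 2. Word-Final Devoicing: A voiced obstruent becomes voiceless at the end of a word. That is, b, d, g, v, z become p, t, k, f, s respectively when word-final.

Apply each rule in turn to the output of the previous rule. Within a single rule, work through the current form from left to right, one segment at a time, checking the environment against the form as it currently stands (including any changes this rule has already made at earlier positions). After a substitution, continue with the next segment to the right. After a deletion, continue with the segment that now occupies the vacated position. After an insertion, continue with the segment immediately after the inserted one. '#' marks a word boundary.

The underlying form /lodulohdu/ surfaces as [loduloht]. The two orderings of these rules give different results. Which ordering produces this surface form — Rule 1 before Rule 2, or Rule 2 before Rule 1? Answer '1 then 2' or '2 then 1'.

1 then 2

Order 1 then 2:
  1 Apocope: [lodulohdu] → [lodulohd]
  2 Word-Final Devoicing: [lodulohd] → [loduloht]
  result: [loduloht]
Order 2 then 1:
  2 Word-Final Devoicing: no change — [lodulohdu]
  1 Apocope: [lodulohdu] → [lodulohd]
  result: [lodulohd]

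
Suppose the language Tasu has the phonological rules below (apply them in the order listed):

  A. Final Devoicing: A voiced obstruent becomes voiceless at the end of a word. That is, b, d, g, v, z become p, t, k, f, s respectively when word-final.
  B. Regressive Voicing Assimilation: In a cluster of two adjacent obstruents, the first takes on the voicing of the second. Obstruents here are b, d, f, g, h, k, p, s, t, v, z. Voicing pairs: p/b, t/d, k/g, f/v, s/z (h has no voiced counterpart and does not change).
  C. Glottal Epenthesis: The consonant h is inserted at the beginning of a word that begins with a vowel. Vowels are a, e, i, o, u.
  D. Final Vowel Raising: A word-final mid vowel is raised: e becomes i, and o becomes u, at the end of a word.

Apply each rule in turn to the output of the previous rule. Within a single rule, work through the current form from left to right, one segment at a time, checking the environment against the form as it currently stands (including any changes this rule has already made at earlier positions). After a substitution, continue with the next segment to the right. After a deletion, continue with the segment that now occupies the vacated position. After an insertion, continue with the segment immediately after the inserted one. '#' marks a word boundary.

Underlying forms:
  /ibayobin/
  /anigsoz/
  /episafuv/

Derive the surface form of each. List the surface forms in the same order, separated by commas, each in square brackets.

/ibayobin/:
  A Final Devoicing: no change — [ibayobin]
  B Regressive Voicing Assimilation: no change — [ibayobin]
  C Glottal Epenthesis: [ibayobin] → [hibayobin]
  D Final Vowel Raising: no change — [hibayobin]
/anigsoz/:
  A Final Devoicing: [anigsoz] → [anigsos]
  B Regressive Voicing Assimilation: [anigsos] → [aniksos]
  C Glottal Epenthesis: [aniksos] → [haniksos]
  D Final Vowel Raising: no change — [haniksos]
/episafuv/:
  A Final Devoicing: [episafuv] → [episafuf]
  B Regressive Voicing Assimilation: no change — [episafuf]
  C Glottal Epenthesis: [episafuf] → [hepisafuf]
  D Final Vowel Raising: no change — [hepisafuf]

[hibayobin], [haniksos], [hepisafuf]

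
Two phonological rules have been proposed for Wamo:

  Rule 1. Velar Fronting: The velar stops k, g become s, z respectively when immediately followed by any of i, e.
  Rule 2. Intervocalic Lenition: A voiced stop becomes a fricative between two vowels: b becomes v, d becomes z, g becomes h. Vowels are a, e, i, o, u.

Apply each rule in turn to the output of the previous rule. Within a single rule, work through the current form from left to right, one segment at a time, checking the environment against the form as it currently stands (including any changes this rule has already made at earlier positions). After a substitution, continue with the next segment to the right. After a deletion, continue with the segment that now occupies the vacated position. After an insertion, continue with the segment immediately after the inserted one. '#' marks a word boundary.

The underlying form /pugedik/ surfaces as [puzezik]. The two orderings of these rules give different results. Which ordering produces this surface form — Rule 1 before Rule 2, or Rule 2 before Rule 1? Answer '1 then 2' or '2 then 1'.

Order 1 then 2:
  1 Velar Fronting: [pugedik] → [puzedik]
  2 Intervocalic Lenition: [puzedik] → [puzezik]
  result: [puzezik]
Order 2 then 1:
  2 Intervocalic Lenition: [pugedik] → [puhezik]
  1 Velar Fronting: no change — [puhezik]
  result: [puhezik]

1 then 2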